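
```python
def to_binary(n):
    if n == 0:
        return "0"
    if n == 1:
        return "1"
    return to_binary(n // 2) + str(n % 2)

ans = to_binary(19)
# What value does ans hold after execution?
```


to_binary(19)
= to_binary(9) + "1"
= to_binary(4) + "1" + "1"
= to_binary(2) + "0" + "1" + "1"
= to_binary(1) + "0" + "0" + "1" + "1"
= "1" + "0" + "0" + "1" + "1"
= "10011"


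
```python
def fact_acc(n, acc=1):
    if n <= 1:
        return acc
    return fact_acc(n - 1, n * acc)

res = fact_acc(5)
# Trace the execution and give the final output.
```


fact_acc(5, 1)
= fact_acc(4, 5 * 1) = fact_acc(4, 5)
= fact_acc(3, 4 * 5) = fact_acc(3, 20)
= fact_acc(2, 3 * 20) = fact_acc(2, 60)
= fact_acc(1, 2 * 60) = fact_acc(1, 120)
n <= 1, return acc = 120


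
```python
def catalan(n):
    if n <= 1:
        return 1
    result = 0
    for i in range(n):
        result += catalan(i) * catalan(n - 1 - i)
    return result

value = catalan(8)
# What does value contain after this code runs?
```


catalan(8)
= sum of catalan(i) * catalan(8-1-i) for i in 0..7
First compute sub-values bottom-up:
  catalan(0) = 1, catalan(1) = 1
  catalan(2) = 1*1 + 1*1 = 2
  catalan(3) = 1*2 + 1*1 + 2*1 = 5
  catalan(4) = 1*5 + 1*2 + 2*1 + 5*1 = 14
  catalan(5) = 1*14 + 1*5 + 2*2 + 5*1 + 14*1 = 42
  catalan(6) = 1*42 + 1*14 + 2*5 + 5*2 + 14*1 + 42*1 = 132
  catalan(7) = 1*132 + 1*42 + 2*14 + 5*5 + 14*2 + 42*1 + 132*1 = 429
Now catalan(8):
  catalan(0)*catalan(7) = 1*429 = 429
  catalan(1)*catalan(6) = 1*132 = 132
  catalan(2)*catalan(5) = 2*42 = 84
  catalan(3)*catalan(4) = 5*14 = 70
  catalan(4)*catalan(3) = 14*5 = 70
  catalan(5)*catalan(2) = 42*2 = 84
  catalan(6)*catalan(1) = 132*1 = 132
  catalan(7)*catalan(0) = 429*1 = 429
= 429 + 132 + 84 + 70 + 70 + 84 + 132 + 429
= 1430


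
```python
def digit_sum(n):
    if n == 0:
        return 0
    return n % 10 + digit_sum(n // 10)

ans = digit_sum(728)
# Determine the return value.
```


digit_sum(728)
= 8 + digit_sum(72)
= 8 + 2 + digit_sum(7)
= 8 + 2 + 7 + digit_sum(0)
= 8 + 2 + 7 + 0
= 17


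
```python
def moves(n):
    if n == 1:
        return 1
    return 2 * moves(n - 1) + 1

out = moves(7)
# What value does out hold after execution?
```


moves(7)
= 2 * moves(6) + 1
= 2 * (2 * moves(5) + 1) + 1
= 2 * (2 * (2 * moves(4) + 1) + 1) + 1
= 2 * (2 * (2 * (2 * moves(3) + 1) + 1) + 1) + 1
= 2 * (2 * (2 * (2 * (2 * moves(2) + 1) + 1) + 1) + 1) + 1
= 2 * (2 * (2 * (2 * (2 * (2 * moves(1) + 1) + 1) + 1) + 1) + 1) + 1
Now compute bottom-up:
moves(1) = 1
moves(2) = 2 * 1 + 1 = 3
moves(3) = 2 * 3 + 1 = 7
moves(4) = 2 * 7 + 1 = 15
moves(5) = 2 * 15 + 1 = 31
moves(6) = 2 * 31 + 1 = 63
moves(7) = 2 * 63 + 1 = 127
= 127


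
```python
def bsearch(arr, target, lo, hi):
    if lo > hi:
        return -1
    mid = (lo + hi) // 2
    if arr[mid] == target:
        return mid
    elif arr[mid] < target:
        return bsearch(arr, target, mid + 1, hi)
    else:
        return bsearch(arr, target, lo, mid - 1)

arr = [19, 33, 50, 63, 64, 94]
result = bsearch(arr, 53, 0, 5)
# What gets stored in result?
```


bsearch(arr, 53, 0, 5)
lo=0, hi=5, mid=2, arr[mid]=50
50 < 53, search right half
lo=3, hi=5, mid=4, arr[mid]=64
64 > 53, search left half
lo=3, hi=3, mid=3, arr[mid]=63
63 > 53, search left half
lo > hi, target not found, return -1
= -1


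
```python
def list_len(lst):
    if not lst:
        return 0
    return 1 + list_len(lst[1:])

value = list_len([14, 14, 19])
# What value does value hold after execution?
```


list_len([14, 14, 19])
= 1 + list_len([14, 19])
= 1 + 1 + list_len([19])
= 1 + 1 + 1 + list_len([])
= 1 + 1 + 1 + 0
= 3


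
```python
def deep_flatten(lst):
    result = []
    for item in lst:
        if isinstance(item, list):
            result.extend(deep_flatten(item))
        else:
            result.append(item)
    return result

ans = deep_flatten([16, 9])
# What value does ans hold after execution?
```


deep_flatten([16, 9])
Processing each element:
  16 is not a list -> append 16
  9 is not a list -> append 9
= [16, 9]


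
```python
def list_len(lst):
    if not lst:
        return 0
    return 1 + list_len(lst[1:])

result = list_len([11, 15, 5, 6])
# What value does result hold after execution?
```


list_len([11, 15, 5, 6])
= 1 + list_len([15, 5, 6])
= 1 + 1 + list_len([5, 6])
= 1 + 1 + 1 + list_len([6])
= 1 + 1 + 1 + 1 + list_len([])
= 1 + 1 + 1 + 1 + 0
= 4


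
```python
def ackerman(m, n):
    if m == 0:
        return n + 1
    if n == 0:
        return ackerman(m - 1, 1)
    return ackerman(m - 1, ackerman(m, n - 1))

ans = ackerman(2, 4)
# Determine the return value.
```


ackerman(2, 4)
= ackerman(1, ackerman(2, 3))
First compute ackerman(2, 3) = 9
= ackerman(1, 9)
= 11


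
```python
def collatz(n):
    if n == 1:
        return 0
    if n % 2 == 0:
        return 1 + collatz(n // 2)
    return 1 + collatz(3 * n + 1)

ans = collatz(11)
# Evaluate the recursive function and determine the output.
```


collatz(11)
11 is odd -> 3*11+1 = 34 -> collatz(34)
34 is even -> collatz(17)
17 is odd -> 3*17+1 = 52 -> collatz(52)
52 is even -> collatz(26)
26 is even -> collatz(13)
13 is odd -> 3*13+1 = 40 -> collatz(40)
40 is even -> collatz(20)
20 is even -> collatz(10)
10 is even -> collatz(5)
5 is odd -> 3*5+1 = 16 -> collatz(16)
16 is even -> collatz(8)
8 is even -> collatz(4)
4 is even -> collatz(2)
2 is even -> collatz(1)
Reached 1 after 14 steps
= 14


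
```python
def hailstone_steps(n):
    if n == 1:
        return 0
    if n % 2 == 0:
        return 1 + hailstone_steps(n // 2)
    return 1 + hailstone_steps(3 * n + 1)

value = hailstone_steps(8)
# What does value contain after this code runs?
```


hailstone_steps(8)
8 is even -> hailstone_steps(4)
4 is even -> hailstone_steps(2)
2 is even -> hailstone_steps(1)
Reached 1 after 3 steps
= 3


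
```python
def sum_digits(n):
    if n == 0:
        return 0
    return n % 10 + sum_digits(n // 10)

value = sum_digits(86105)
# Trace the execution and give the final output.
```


sum_digits(86105)
= 5 + sum_digits(8610)
= 5 + 0 + sum_digits(861)
= 5 + 0 + 1 + sum_digits(86)
= 5 + 0 + 1 + 6 + sum_digits(8)
= 5 + 0 + 1 + 6 + 8 + sum_digits(0)
= 5 + 0 + 1 + 6 + 8 + 0
= 20


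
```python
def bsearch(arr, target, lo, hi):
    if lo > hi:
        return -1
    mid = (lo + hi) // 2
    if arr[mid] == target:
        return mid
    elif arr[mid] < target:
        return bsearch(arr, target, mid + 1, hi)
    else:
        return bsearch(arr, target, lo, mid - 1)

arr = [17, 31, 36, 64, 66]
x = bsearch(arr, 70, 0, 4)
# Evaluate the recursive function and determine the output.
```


bsearch(arr, 70, 0, 4)
lo=0, hi=4, mid=2, arr[mid]=36
36 < 70, search right half
lo=3, hi=4, mid=3, arr[mid]=64
64 < 70, search right half
lo=4, hi=4, mid=4, arr[mid]=66
66 < 70, search right half
lo > hi, target not found, return -1
= -1


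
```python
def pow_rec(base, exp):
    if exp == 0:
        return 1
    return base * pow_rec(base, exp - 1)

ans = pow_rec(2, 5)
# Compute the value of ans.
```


pow_rec(2, 5)
= 2 * pow_rec(2, 4)
= 2 * 2 * pow_rec(2, 3)
= 2 * 2 * 2 * pow_rec(2, 2)
= 2 * 2 * 2 * 2 * pow_rec(2, 1)
= 2 * 2 * 2 * 2 * 2 * pow_rec(2, 0)
= 2 * 2 * 2 * 2 * 2 * 1
= 32


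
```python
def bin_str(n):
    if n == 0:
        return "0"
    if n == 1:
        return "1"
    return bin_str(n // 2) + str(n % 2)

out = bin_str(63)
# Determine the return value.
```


bin_str(63)
= bin_str(31) + "1"
= bin_str(15) + "1" + "1"
= bin_str(7) + "1" + "1" + "1"
= bin_str(3) + "1" + "1" + "1" + "1"
= bin_str(1) + "1" + "1" + "1" + "1" + "1"
= "1" + "1" + "1" + "1" + "1" + "1"
= "111111"


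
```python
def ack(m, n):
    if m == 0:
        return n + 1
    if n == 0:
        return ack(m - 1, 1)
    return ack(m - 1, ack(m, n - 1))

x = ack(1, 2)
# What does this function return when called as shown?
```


ack(1, 2)
= ack(0, ack(1, 1))
First compute ack(1, 1) = 3
= ack(0, 3)
= 4


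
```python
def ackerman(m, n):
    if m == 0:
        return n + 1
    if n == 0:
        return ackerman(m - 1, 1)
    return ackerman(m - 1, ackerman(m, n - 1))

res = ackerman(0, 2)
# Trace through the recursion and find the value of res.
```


ackerman(0, 2)
m == 0: return 2 + 1 = 3
= 3


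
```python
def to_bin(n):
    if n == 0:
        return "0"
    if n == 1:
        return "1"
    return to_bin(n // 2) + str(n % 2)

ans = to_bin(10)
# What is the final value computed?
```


to_bin(10)
= to_bin(5) + "0"
= to_bin(2) + "1" + "0"
= to_bin(1) + "0" + "1" + "0"
= "1" + "0" + "1" + "0"
= "1010"


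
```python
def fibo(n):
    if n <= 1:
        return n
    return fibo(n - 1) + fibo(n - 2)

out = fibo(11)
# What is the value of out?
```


fibo(11)
= fibo(10) + fibo(9)
= (fibo(9) + fibo(8)) + fibo(9)
Computing bottom-up: fibo(0)=0, fibo(1)=1, fibo(2)=1, fibo(3)=2, fibo(4)=3, fibo(5)=5, fibo(6)=8, fibo(7)=13, fibo(8)=21, fibo(9)=34, fibo(10)=55, fibo(11)=89
= 89


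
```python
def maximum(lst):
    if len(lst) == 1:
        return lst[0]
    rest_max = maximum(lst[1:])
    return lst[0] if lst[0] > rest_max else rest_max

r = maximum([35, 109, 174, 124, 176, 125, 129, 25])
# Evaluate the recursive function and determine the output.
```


maximum([35, 109, 174, 124, 176, 125, 129, 25])
= compare 35 with maximum([109, 174, 124, 176, 125, 129, 25])
= compare 109 with maximum([174, 124, 176, 125, 129, 25])
= compare 174 with maximum([124, 176, 125, 129, 25])
= compare 124 with maximum([176, 125, 129, 25])
= compare 176 with maximum([125, 129, 25])
= compare 125 with maximum([129, 25])
= compare 129 with maximum([25])
Base: maximum([25]) = 25
compare 129 with 25: max = 129
compare 125 with 129: max = 129
compare 176 with 129: max = 176
compare 124 with 176: max = 176
compare 174 with 176: max = 176
compare 109 with 176: max = 176
compare 35 with 176: max = 176
= 176


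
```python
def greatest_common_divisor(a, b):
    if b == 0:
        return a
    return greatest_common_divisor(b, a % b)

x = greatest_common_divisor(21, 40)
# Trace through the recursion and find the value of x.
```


greatest_common_divisor(21, 40)
= greatest_common_divisor(40, 21 % 40) = greatest_common_divisor(40, 21)
= greatest_common_divisor(21, 40 % 21) = greatest_common_divisor(21, 19)
= greatest_common_divisor(19, 21 % 19) = greatest_common_divisor(19, 2)
= greatest_common_divisor(2, 19 % 2) = greatest_common_divisor(2, 1)
= greatest_common_divisor(1, 2 % 1) = greatest_common_divisor(1, 0)
b == 0, return a = 1


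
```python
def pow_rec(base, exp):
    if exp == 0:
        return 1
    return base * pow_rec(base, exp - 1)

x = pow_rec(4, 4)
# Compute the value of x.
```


pow_rec(4, 4)
= 4 * pow_rec(4, 3)
= 4 * 4 * pow_rec(4, 2)
= 4 * 4 * 4 * pow_rec(4, 1)
= 4 * 4 * 4 * 4 * pow_rec(4, 0)
= 4 * 4 * 4 * 4 * 1
= 256


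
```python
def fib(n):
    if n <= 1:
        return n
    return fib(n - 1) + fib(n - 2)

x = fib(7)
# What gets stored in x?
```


fib(7)
= fib(6) + fib(5)
= (fib(5) + fib(4)) + fib(5)
Computing bottom-up: fib(0)=0, fib(1)=1, fib(2)=1, fib(3)=2, fib(4)=3, fib(5)=5, fib(6)=8, fib(7)=13
= 13


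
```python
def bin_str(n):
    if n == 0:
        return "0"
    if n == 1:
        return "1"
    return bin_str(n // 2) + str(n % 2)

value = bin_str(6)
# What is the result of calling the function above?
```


bin_str(6)
= bin_str(3) + "0"
= bin_str(1) + "1" + "0"
= "1" + "1" + "0"
= "110"


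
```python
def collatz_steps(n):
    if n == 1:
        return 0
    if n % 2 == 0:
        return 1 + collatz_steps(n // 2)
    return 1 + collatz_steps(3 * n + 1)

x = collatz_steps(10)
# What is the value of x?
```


collatz_steps(10)
10 is even -> collatz_steps(5)
5 is odd -> 3*5+1 = 16 -> collatz_steps(16)
16 is even -> collatz_steps(8)
8 is even -> collatz_steps(4)
4 is even -> collatz_steps(2)
2 is even -> collatz_steps(1)
Reached 1 after 6 steps
= 6


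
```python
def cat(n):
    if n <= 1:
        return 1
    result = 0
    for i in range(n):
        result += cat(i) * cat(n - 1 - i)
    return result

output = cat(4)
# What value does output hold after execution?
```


cat(4)
= sum of cat(i) * cat(4-1-i) for i in 0..3
First compute sub-values bottom-up:
  cat(0) = 1, cat(1) = 1
  cat(2) = 1*1 + 1*1 = 2
  cat(3) = 1*2 + 1*1 + 2*1 = 5
Now cat(4):
  cat(0)*cat(3) = 1*5 = 5
  cat(1)*cat(2) = 1*2 = 2
  cat(2)*cat(1) = 2*1 = 2
  cat(3)*cat(0) = 5*1 = 5
= 5 + 2 + 2 + 5
= 14


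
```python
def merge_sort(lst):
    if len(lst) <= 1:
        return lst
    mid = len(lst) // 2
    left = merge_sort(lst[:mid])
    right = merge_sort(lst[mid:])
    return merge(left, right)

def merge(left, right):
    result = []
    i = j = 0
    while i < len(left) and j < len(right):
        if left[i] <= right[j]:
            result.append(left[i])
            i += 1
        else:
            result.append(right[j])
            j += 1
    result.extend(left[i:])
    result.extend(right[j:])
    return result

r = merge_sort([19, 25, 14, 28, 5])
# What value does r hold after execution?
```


merge_sort([19, 25, 14, 28, 5])
Split into [19, 25] and [14, 28, 5]
Left sorted: [19, 25]
Right sorted: [5, 14, 28]
Merge [19, 25] and [5, 14, 28]
= [5, 14, 19, 25, 28]


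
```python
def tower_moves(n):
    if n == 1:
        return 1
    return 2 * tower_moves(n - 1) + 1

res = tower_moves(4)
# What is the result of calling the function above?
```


tower_moves(4)
= 2 * tower_moves(3) + 1
= 2 * (2 * tower_moves(2) + 1) + 1
= 2 * (2 * (2 * tower_moves(1) + 1) + 1) + 1
Now compute bottom-up:
tower_moves(1) = 1
tower_moves(2) = 2 * 1 + 1 = 3
tower_moves(3) = 2 * 3 + 1 = 7
tower_moves(4) = 2 * 7 + 1 = 15
= 15


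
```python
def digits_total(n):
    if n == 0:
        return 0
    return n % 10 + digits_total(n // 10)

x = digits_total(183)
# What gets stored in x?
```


digits_total(183)
= 3 + digits_total(18)
= 3 + 8 + digits_total(1)
= 3 + 8 + 1 + digits_total(0)
= 3 + 8 + 1 + 0
= 12


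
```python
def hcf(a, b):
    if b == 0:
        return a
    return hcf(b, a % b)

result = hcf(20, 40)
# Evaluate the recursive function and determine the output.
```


hcf(20, 40)
= hcf(40, 20 % 40) = hcf(40, 20)
= hcf(20, 40 % 20) = hcf(20, 0)
b == 0, return a = 20


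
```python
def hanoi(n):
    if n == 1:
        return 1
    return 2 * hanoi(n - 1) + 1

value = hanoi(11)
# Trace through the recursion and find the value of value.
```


hanoi(11)
= 2 * hanoi(10) + 1
= 2 * (2 * hanoi(9) + 1) + 1
= 2 * (2 * (2 * hanoi(8) + 1) + 1) + 1
= 2 * (2 * (2 * (2 * hanoi(7) + 1) + 1) + 1) + 1
= 2 * (2 * (2 * (2 * (2 * hanoi(6) + 1) + 1) + 1) + 1) + 1
= 2 * (2 * (2 * (2 * (2 * (2 * hanoi(5) + 1) + 1) + 1) + 1) + 1) + 1
= 2 * (2 * (2 * (2 * (2 * (2 * (2 * hanoi(4) + 1) + 1) + 1) + 1) + 1) + 1) + 1
= 2 * (2 * (2 * (2 * (2 * (2 * (2 * (2 * hanoi(3) + 1) + 1) + 1) + 1) + 1) + 1) + 1) + 1
= 2 * (2 * (2 * (2 * (2 * (2 * (2 * (2 * (2 * hanoi(2) + 1) + 1) + 1) + 1) + 1) + 1) + 1) + 1) + 1
= 2 * (2 * (2 * (2 * (2 * (2 * (2 * (2 * (2 * (2 * hanoi(1) + 1) + 1) + 1) + 1) + 1) + 1) + 1) + 1) + 1) + 1
Now compute bottom-up:
hanoi(1) = 1
hanoi(2) = 2 * 1 + 1 = 3
hanoi(3) = 2 * 3 + 1 = 7
hanoi(4) = 2 * 7 + 1 = 15
hanoi(5) = 2 * 15 + 1 = 31
hanoi(6) = 2 * 31 + 1 = 63
hanoi(7) = 2 * 63 + 1 = 127
hanoi(8) = 2 * 127 + 1 = 255
hanoi(9) = 2 * 255 + 1 = 511
hanoi(10) = 2 * 511 + 1 = 1023
hanoi(11) = 2 * 1023 + 1 = 2047
= 2047


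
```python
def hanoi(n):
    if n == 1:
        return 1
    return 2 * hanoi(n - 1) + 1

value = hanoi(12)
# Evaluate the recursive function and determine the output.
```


hanoi(12)
= 2 * hanoi(11) + 1
= 2 * (2 * hanoi(10) + 1) + 1
= 2 * (2 * (2 * hanoi(9) + 1) + 1) + 1
= 2 * (2 * (2 * (2 * hanoi(8) + 1) + 1) + 1) + 1
= 2 * (2 * (2 * (2 * (2 * hanoi(7) + 1) + 1) + 1) + 1) + 1
= 2 * (2 * (2 * (2 * (2 * (2 * hanoi(6) + 1) + 1) + 1) + 1) + 1) + 1
= 2 * (2 * (2 * (2 * (2 * (2 * (2 * hanoi(5) + 1) + 1) + 1) + 1) + 1) + 1) + 1
= 2 * (2 * (2 * (2 * (2 * (2 * (2 * (2 * hanoi(4) + 1) + 1) + 1) + 1) + 1) + 1) + 1) + 1
= 2 * (2 * (2 * (2 * (2 * (2 * (2 * (2 * (2 * hanoi(3) + 1) + 1) + 1) + 1) + 1) + 1) + 1) + 1) + 1
= 2 * (2 * (2 * (2 * (2 * (2 * (2 * (2 * (2 * (2 * hanoi(2) + 1) + 1) + 1) + 1) + 1) + 1) + 1) + 1) + 1) + 1
= 2 * (2 * (2 * (2 * (2 * (2 * (2 * (2 * (2 * (2 * (2 * hanoi(1) + 1) + 1) + 1) + 1) + 1) + 1) + 1) + 1) + 1) + 1) + 1
Now compute bottom-up:
hanoi(1) = 1
hanoi(2) = 2 * 1 + 1 = 3
hanoi(3) = 2 * 3 + 1 = 7
hanoi(4) = 2 * 7 + 1 = 15
hanoi(5) = 2 * 15 + 1 = 31
hanoi(6) = 2 * 31 + 1 = 63
hanoi(7) = 2 * 63 + 1 = 127
hanoi(8) = 2 * 127 + 1 = 255
hanoi(9) = 2 * 255 + 1 = 511
hanoi(10) = 2 * 511 + 1 = 1023
hanoi(11) = 2 * 1023 + 1 = 2047
hanoi(12) = 2 * 2047 + 1 = 4095
= 4095


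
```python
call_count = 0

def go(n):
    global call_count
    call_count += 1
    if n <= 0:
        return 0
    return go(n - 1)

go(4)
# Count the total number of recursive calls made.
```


go(4) calls go(3) calls ... calls go(0)
Total calls: 4 + 1 (for base case) = 5


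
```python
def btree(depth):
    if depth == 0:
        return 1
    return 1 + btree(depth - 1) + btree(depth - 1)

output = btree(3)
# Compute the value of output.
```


btree(3)
= 1 + btree(2) + btree(2)
= 1 + 2 * btree(2)
btree(k) = 2^(k+1) - 1
btree(0) = 1
btree(1) = 3
btree(2) = 7
btree(3) = 15
btree(3) = 2^4 - 1 = 15


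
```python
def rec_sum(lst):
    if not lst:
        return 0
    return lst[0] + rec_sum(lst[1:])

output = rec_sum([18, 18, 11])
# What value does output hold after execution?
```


rec_sum([18, 18, 11])
= 18 + rec_sum([18, 11])
= 18 + 18 + rec_sum([11])
= 18 + 18 + 11 + rec_sum([])
= 18 + 18 + 11 + 0
= 47


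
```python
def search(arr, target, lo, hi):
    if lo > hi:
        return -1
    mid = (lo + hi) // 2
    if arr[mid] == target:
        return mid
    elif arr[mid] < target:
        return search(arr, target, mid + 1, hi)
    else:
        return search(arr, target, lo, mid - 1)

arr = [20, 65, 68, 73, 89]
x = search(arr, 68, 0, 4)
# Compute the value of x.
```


search(arr, 68, 0, 4)
lo=0, hi=4, mid=2, arr[mid]=68
arr[2] == 68, found at index 2
= 2


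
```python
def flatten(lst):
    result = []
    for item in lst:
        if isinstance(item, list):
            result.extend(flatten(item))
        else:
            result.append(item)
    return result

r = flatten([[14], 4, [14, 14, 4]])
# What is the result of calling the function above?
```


flatten([[14], 4, [14, 14, 4]])
Processing each element:
  [14] is a list -> flatten recursively -> [14]
  4 is not a list -> append 4
  [14, 14, 4] is a list -> flatten recursively -> [14, 14, 4]
= [14, 4, 14, 14, 4]


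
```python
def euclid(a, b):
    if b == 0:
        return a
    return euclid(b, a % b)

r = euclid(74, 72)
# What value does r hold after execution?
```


euclid(74, 72)
= euclid(72, 74 % 72) = euclid(72, 2)
= euclid(2, 72 % 2) = euclid(2, 0)
b == 0, return a = 2


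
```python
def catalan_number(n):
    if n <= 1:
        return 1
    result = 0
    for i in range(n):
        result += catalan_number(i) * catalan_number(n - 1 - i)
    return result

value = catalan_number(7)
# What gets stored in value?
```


catalan_number(7)
= sum of catalan_number(i) * catalan_number(7-1-i) for i in 0..6
First compute sub-values bottom-up:
  catalan_number(0) = 1, catalan_number(1) = 1
  catalan_number(2) = 1*1 + 1*1 = 2
  catalan_number(3) = 1*2 + 1*1 + 2*1 = 5
  catalan_number(4) = 1*5 + 1*2 + 2*1 + 5*1 = 14
  catalan_number(5) = 1*14 + 1*5 + 2*2 + 5*1 + 14*1 = 42
  catalan_number(6) = 1*42 + 1*14 + 2*5 + 5*2 + 14*1 + 42*1 = 132
Now catalan_number(7):
  catalan_number(0)*catalan_number(6) = 1*132 = 132
  catalan_number(1)*catalan_number(5) = 1*42 = 42
  catalan_number(2)*catalan_number(4) = 2*14 = 28
  catalan_number(3)*catalan_number(3) = 5*5 = 25
  catalan_number(4)*catalan_number(2) = 14*2 = 28
  catalan_number(5)*catalan_number(1) = 42*1 = 42
  catalan_number(6)*catalan_number(0) = 132*1 = 132
= 132 + 42 + 28 + 25 + 28 + 42 + 132
= 429


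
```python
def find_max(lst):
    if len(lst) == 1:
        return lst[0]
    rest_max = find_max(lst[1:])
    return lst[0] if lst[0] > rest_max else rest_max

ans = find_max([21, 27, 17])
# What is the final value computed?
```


find_max([21, 27, 17])
= compare 21 with find_max([27, 17])
= compare 27 with find_max([17])
Base: find_max([17]) = 17
compare 27 with 17: max = 27
compare 21 with 27: max = 27
= 27


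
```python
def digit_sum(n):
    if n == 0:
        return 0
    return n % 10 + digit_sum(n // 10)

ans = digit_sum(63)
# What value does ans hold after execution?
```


digit_sum(63)
= 3 + digit_sum(6)
= 3 + 6 + digit_sum(0)
= 3 + 6 + 0
= 9


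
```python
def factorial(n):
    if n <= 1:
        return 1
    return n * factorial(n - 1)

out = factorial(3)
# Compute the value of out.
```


factorial(3)
= 3 * factorial(2)
= 3 * 2 * factorial(1)
= 3 * 2 * 1
= 6


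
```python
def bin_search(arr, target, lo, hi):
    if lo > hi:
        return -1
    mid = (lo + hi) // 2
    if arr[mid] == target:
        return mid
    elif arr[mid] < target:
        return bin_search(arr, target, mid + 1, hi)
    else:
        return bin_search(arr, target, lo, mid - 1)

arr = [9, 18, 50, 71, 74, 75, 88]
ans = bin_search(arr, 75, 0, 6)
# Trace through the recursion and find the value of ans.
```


bin_search(arr, 75, 0, 6)
lo=0, hi=6, mid=3, arr[mid]=71
71 < 75, search right half
lo=4, hi=6, mid=5, arr[mid]=75
arr[5] == 75, found at index 5
= 5


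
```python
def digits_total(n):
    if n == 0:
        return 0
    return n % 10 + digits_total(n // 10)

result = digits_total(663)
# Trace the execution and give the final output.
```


digits_total(663)
= 3 + digits_total(66)
= 3 + 6 + digits_total(6)
= 3 + 6 + 6 + digits_total(0)
= 3 + 6 + 6 + 0
= 15


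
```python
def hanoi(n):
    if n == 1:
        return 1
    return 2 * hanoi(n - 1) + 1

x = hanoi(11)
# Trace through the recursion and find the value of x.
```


hanoi(11)
= 2 * hanoi(10) + 1
= 2 * (2 * hanoi(9) + 1) + 1
= 2 * (2 * (2 * hanoi(8) + 1) + 1) + 1
= 2 * (2 * (2 * (2 * hanoi(7) + 1) + 1) + 1) + 1
= 2 * (2 * (2 * (2 * (2 * hanoi(6) + 1) + 1) + 1) + 1) + 1
= 2 * (2 * (2 * (2 * (2 * (2 * hanoi(5) + 1) + 1) + 1) + 1) + 1) + 1
= 2 * (2 * (2 * (2 * (2 * (2 * (2 * hanoi(4) + 1) + 1) + 1) + 1) + 1) + 1) + 1
= 2 * (2 * (2 * (2 * (2 * (2 * (2 * (2 * hanoi(3) + 1) + 1) + 1) + 1) + 1) + 1) + 1) + 1
= 2 * (2 * (2 * (2 * (2 * (2 * (2 * (2 * (2 * hanoi(2) + 1) + 1) + 1) + 1) + 1) + 1) + 1) + 1) + 1
= 2 * (2 * (2 * (2 * (2 * (2 * (2 * (2 * (2 * (2 * hanoi(1) + 1) + 1) + 1) + 1) + 1) + 1) + 1) + 1) + 1) + 1
Now compute bottom-up:
hanoi(1) = 1
hanoi(2) = 2 * 1 + 1 = 3
hanoi(3) = 2 * 3 + 1 = 7
hanoi(4) = 2 * 7 + 1 = 15
hanoi(5) = 2 * 15 + 1 = 31
hanoi(6) = 2 * 31 + 1 = 63
hanoi(7) = 2 * 63 + 1 = 127
hanoi(8) = 2 * 127 + 1 = 255
hanoi(9) = 2 * 255 + 1 = 511
hanoi(10) = 2 * 511 + 1 = 1023
hanoi(11) = 2 * 1023 + 1 = 2047
= 2047


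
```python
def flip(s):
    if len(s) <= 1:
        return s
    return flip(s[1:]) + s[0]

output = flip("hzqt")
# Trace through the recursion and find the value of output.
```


flip("hzqt")
= flip("zqt") + "h"
= flip("qt") + "z" + "h"
= flip("t") + "q" + "z" + "h"
= "t" + "q" + "z" + "h"
= "tqzh"


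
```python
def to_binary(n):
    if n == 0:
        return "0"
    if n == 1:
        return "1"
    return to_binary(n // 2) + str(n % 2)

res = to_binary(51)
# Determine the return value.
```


to_binary(51)
= to_binary(25) + "1"
= to_binary(12) + "1" + "1"
= to_binary(6) + "0" + "1" + "1"
= to_binary(3) + "0" + "0" + "1" + "1"
= to_binary(1) + "1" + "0" + "0" + "1" + "1"
= "1" + "1" + "0" + "0" + "1" + "1"
= "110011"


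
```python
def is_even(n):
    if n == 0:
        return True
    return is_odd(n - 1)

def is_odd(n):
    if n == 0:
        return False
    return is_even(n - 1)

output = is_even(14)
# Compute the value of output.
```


is_even(14)
= is_odd(13)
= is_even(12)
= is_odd(11)
= is_even(10)
= is_odd(9)
= is_even(8)
= is_odd(7)
= is_even(6)
= is_odd(5)
= is_even(4)
= is_odd(3)
= is_even(2)
= is_odd(1)
= is_even(0)
n == 0: return True
= True


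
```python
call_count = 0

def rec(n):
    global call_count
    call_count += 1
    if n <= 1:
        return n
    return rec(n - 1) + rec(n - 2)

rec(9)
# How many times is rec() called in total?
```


rec(9) calls rec(8) and rec(7); each non-base call branches into two more.
Let C(k) = total number of calls made by rec(k), including the call to rec(k) itself.
Base cases: C(0) = 1, C(1) = 1
Recurrence: C(k) = 1 + C(k-1) + C(k-2)
  C(2) = 1 + C(1) + C(0) = 1 + 1 + 1 = 3
  C(3) = 1 + C(2) + C(1) = 1 + 3 + 1 = 5
  C(4) = 1 + C(3) + C(2) = 1 + 5 + 3 = 9
  C(5) = 1 + C(4) + C(3) = 1 + 9 + 5 = 15
  C(6) = 1 + C(5) + C(4) = 1 + 15 + 9 = 25
  C(7) = 1 + C(6) + C(5) = 1 + 25 + 15 = 41
  C(8) = 1 + C(7) + C(6) = 1 + 41 + 25 = 67
  C(9) = 1 + C(8) + C(7) = 1 + 67 + 41 = 109
Total calls = C(9) = 109


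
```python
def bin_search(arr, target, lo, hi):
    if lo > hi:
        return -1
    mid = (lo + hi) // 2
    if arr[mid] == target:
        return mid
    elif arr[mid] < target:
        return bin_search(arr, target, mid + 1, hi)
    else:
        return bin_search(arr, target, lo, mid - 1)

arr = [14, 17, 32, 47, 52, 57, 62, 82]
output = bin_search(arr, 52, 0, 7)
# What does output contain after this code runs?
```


bin_search(arr, 52, 0, 7)
lo=0, hi=7, mid=3, arr[mid]=47
47 < 52, search right half
lo=4, hi=7, mid=5, arr[mid]=57
57 > 52, search left half
lo=4, hi=4, mid=4, arr[mid]=52
arr[4] == 52, found at index 4
= 4


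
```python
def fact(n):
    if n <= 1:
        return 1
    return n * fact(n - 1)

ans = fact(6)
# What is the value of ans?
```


fact(6)
= 6 * fact(5)
= 6 * 5 * fact(4)
= 6 * 5 * 4 * fact(3)
= 6 * 5 * 4 * 3 * fact(2)
= 6 * 5 * 4 * 3 * 2 * fact(1)
= 6 * 5 * 4 * 3 * 2 * 1
= 720


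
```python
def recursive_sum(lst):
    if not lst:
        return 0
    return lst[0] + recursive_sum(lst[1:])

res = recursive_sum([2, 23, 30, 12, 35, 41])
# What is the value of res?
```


recursive_sum([2, 23, 30, 12, 35, 41])
= 2 + recursive_sum([23, 30, 12, 35, 41])
= 2 + 23 + recursive_sum([30, 12, 35, 41])
= 2 + 23 + 30 + recursive_sum([12, 35, 41])
= 2 + 23 + 30 + 12 + recursive_sum([35, 41])
= 2 + 23 + 30 + 12 + 35 + recursive_sum([41])
= 2 + 23 + 30 + 12 + 35 + 41 + recursive_sum([])
= 2 + 23 + 30 + 12 + 35 + 41 + 0
= 143


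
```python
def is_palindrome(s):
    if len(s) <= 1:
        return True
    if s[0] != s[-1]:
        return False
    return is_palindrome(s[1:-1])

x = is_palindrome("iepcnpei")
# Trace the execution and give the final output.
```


is_palindrome("iepcnpei")
"iepcnpei": s[0]='i' == s[-1]='i' -> is_palindrome("epcnpe")
"epcnpe": s[0]='e' == s[-1]='e' -> is_palindrome("pcnp")
"pcnp": s[0]='p' == s[-1]='p' -> is_palindrome("cn")
"cn": s[0]='c' != s[-1]='n' -> False
= False


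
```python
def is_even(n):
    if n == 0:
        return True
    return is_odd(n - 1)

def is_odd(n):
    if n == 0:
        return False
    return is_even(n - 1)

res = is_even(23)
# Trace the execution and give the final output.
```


is_even(23)
= is_odd(22)
= is_even(21)
= is_odd(20)
= is_even(19)
= is_odd(18)
= is_even(17)
= is_odd(16)
= is_even(15)
= is_odd(14)
= is_even(13)
= is_odd(12)
= is_even(11)
= is_odd(10)
= is_even(9)
= is_odd(8)
= is_even(7)
= is_odd(6)
= is_even(5)
= is_odd(4)
= is_even(3)
= is_odd(2)
= is_even(1)
= is_odd(0)
n == 0: return False
= False


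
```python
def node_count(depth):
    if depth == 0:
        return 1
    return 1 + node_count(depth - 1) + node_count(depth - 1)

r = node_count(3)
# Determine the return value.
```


node_count(3)
= 1 + node_count(2) + node_count(2)
= 1 + 2 * node_count(2)
node_count(k) = 2^(k+1) - 1
node_count(0) = 1
node_count(1) = 3
node_count(2) = 7
node_count(3) = 15
node_count(3) = 2^4 - 1 = 15


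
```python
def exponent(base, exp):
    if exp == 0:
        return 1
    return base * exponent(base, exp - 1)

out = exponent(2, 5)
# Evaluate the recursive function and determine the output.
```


exponent(2, 5)
= 2 * exponent(2, 4)
= 2 * 2 * exponent(2, 3)
= 2 * 2 * 2 * exponent(2, 2)
= 2 * 2 * 2 * 2 * exponent(2, 1)
= 2 * 2 * 2 * 2 * 2 * exponent(2, 0)
= 2 * 2 * 2 * 2 * 2 * 1
= 32


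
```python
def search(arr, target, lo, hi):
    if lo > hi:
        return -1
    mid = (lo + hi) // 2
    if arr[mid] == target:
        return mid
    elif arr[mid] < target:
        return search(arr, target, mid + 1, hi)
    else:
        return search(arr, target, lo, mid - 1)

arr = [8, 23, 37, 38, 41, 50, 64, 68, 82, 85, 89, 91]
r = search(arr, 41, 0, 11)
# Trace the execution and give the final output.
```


search(arr, 41, 0, 11)
lo=0, hi=11, mid=5, arr[mid]=50
50 > 41, search left half
lo=0, hi=4, mid=2, arr[mid]=37
37 < 41, search right half
lo=3, hi=4, mid=3, arr[mid]=38
38 < 41, search right half
lo=4, hi=4, mid=4, arr[mid]=41
arr[4] == 41, found at index 4
= 4


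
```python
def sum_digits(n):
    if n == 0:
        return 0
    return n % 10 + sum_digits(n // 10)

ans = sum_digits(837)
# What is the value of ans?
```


sum_digits(837)
= 7 + sum_digits(83)
= 7 + 3 + sum_digits(8)
= 7 + 3 + 8 + sum_digits(0)
= 7 + 3 + 8 + 0
= 18


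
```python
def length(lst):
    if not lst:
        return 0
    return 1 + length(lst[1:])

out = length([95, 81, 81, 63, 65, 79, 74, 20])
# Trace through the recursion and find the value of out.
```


length([95, 81, 81, 63, 65, 79, 74, 20])
= 1 + length([81, 81, 63, 65, 79, 74, 20])
= 1 + 1 + length([81, 63, 65, 79, 74, 20])
= 1 + 1 + 1 + length([63, 65, 79, 74, 20])
= 1 + 1 + 1 + 1 + length([65, 79, 74, 20])
= 1 + 1 + 1 + 1 + 1 + length([79, 74, 20])
= 1 + 1 + 1 + 1 + 1 + 1 + length([74, 20])
= 1 + 1 + 1 + 1 + 1 + 1 + 1 + length([20])
= 1 + 1 + 1 + 1 + 1 + 1 + 1 + 1 + length([])
= 1 + 1 + 1 + 1 + 1 + 1 + 1 + 1 + 0
= 8


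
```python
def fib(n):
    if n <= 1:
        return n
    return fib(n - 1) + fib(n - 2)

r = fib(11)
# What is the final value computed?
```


fib(11)
= fib(10) + fib(9)
= (fib(9) + fib(8)) + fib(9)
Computing bottom-up: fib(0)=0, fib(1)=1, fib(2)=1, fib(3)=2, fib(4)=3, fib(5)=5, fib(6)=8, fib(7)=13, fib(8)=21, fib(9)=34, fib(10)=55, fib(11)=89
= 89


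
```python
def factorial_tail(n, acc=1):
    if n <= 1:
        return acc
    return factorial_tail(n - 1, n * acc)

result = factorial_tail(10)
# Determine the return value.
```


factorial_tail(10, 1)
= factorial_tail(9, 10 * 1) = factorial_tail(9, 10)
= factorial_tail(8, 9 * 10) = factorial_tail(8, 90)
= factorial_tail(7, 8 * 90) = factorial_tail(7, 720)
= factorial_tail(6, 7 * 720) = factorial_tail(6, 5040)
= factorial_tail(5, 6 * 5040) = factorial_tail(5, 30240)
= factorial_tail(4, 5 * 30240) = factorial_tail(4, 151200)
= factorial_tail(3, 4 * 151200) = factorial_tail(3, 604800)
= factorial_tail(2, 3 * 604800) = factorial_tail(2, 1814400)
= factorial_tail(1, 2 * 1814400) = factorial_tail(1, 3628800)
n <= 1, return acc = 3628800


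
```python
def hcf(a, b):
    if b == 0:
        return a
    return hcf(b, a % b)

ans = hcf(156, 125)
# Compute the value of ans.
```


hcf(156, 125)
= hcf(125, 156 % 125) = hcf(125, 31)
= hcf(31, 125 % 31) = hcf(31, 1)
= hcf(1, 31 % 1) = hcf(1, 0)
b == 0, return a = 1


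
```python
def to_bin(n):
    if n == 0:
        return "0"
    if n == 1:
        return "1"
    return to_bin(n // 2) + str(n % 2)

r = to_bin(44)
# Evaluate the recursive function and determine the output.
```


to_bin(44)
= to_bin(22) + "0"
= to_bin(11) + "0" + "0"
= to_bin(5) + "1" + "0" + "0"
= to_bin(2) + "1" + "1" + "0" + "0"
= to_bin(1) + "0" + "1" + "1" + "0" + "0"
= "1" + "0" + "1" + "1" + "0" + "0"
= "101100"


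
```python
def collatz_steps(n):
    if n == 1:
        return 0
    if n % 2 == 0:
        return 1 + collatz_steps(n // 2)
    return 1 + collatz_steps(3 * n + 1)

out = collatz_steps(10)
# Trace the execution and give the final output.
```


collatz_steps(10)
10 is even -> collatz_steps(5)
5 is odd -> 3*5+1 = 16 -> collatz_steps(16)
16 is even -> collatz_steps(8)
8 is even -> collatz_steps(4)
4 is even -> collatz_steps(2)
2 is even -> collatz_steps(1)
Reached 1 after 6 steps
= 6


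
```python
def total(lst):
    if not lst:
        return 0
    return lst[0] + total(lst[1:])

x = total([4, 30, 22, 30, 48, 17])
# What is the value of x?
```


total([4, 30, 22, 30, 48, 17])
= 4 + total([30, 22, 30, 48, 17])
= 4 + 30 + total([22, 30, 48, 17])
= 4 + 30 + 22 + total([30, 48, 17])
= 4 + 30 + 22 + 30 + total([48, 17])
= 4 + 30 + 22 + 30 + 48 + total([17])
= 4 + 30 + 22 + 30 + 48 + 17 + total([])
= 4 + 30 + 22 + 30 + 48 + 17 + 0
= 151


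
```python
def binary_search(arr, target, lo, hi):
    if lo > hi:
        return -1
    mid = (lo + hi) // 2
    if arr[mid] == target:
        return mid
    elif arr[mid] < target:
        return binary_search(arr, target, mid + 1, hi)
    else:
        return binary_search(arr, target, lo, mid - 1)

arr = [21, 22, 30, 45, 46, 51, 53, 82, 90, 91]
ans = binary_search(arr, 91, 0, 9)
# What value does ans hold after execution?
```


binary_search(arr, 91, 0, 9)
lo=0, hi=9, mid=4, arr[mid]=46
46 < 91, search right half
lo=5, hi=9, mid=7, arr[mid]=82
82 < 91, search right half
lo=8, hi=9, mid=8, arr[mid]=90
90 < 91, search right half
lo=9, hi=9, mid=9, arr[mid]=91
arr[9] == 91, found at index 9
= 9


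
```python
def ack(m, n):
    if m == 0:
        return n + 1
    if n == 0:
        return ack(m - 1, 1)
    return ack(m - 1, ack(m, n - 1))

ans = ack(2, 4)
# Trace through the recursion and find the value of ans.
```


ack(2, 4)
= ack(1, ack(2, 3))
First compute ack(2, 3) = 9
= ack(1, 9)
= 11


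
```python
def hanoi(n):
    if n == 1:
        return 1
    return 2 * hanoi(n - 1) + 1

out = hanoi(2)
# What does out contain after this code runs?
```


hanoi(2)
= 2 * hanoi(1) + 1
Now compute bottom-up:
hanoi(1) = 1
hanoi(2) = 2 * 1 + 1 = 3
= 3


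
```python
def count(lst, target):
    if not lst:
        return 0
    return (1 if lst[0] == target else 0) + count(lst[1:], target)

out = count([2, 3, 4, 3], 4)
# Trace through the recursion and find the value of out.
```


count([2, 3, 4, 3], 4)
lst[0]=2 != 4: 0 + count([3, 4, 3], 4)
lst[0]=3 != 4: 0 + count([4, 3], 4)
lst[0]=4 == 4: 1 + count([3], 4)
lst[0]=3 != 4: 0 + count([], 4)
= 1


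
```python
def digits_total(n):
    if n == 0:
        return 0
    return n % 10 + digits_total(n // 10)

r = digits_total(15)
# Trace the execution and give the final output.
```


digits_total(15)
= 5 + digits_total(1)
= 5 + 1 + digits_total(0)
= 5 + 1 + 0
= 6


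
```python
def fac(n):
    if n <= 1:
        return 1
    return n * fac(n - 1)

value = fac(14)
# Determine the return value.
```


fac(14)
= 14 * fac(13)
= 14 * 13 * fac(12)
= 14 * 13 * 12 * fac(11)
= 14 * 13 * 12 * 11 * fac(10)
= 14 * 13 * 12 * 11 * 10 * fac(9)
= 14 * 13 * 12 * 11 * 10 * 9 * fac(8)
= 14 * 13 * 12 * 11 * 10 * 9 * 8 * fac(7)
= 14 * 13 * 12 * 11 * 10 * 9 * 8 * 7 * fac(6)
= 14 * 13 * 12 * 11 * 10 * 9 * 8 * 7 * 6 * fac(5)
= 14 * 13 * 12 * 11 * 10 * 9 * 8 * 7 * 6 * 5 * fac(4)
= 14 * 13 * 12 * 11 * 10 * 9 * 8 * 7 * 6 * 5 * 4 * fac(3)
= 14 * 13 * 12 * 11 * 10 * 9 * 8 * 7 * 6 * 5 * 4 * 3 * fac(2)
= 14 * 13 * 12 * 11 * 10 * 9 * 8 * 7 * 6 * 5 * 4 * 3 * 2 * fac(1)
= 14 * 13 * 12 * 11 * 10 * 9 * 8 * 7 * 6 * 5 * 4 * 3 * 2 * 1
= 87178291200


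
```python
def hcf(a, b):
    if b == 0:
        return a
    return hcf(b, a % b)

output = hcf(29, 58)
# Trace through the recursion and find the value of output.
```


hcf(29, 58)
= hcf(58, 29 % 58) = hcf(58, 29)
= hcf(29, 58 % 29) = hcf(29, 0)
b == 0, return a = 29


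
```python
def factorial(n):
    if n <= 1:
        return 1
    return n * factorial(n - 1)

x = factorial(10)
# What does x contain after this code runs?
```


factorial(10)
= 10 * factorial(9)
= 10 * 9 * factorial(8)
= 10 * 9 * 8 * factorial(7)
= 10 * 9 * 8 * 7 * factorial(6)
= 10 * 9 * 8 * 7 * 6 * factorial(5)
= 10 * 9 * 8 * 7 * 6 * 5 * factorial(4)
= 10 * 9 * 8 * 7 * 6 * 5 * 4 * factorial(3)
= 10 * 9 * 8 * 7 * 6 * 5 * 4 * 3 * factorial(2)
= 10 * 9 * 8 * 7 * 6 * 5 * 4 * 3 * 2 * factorial(1)
= 10 * 9 * 8 * 7 * 6 * 5 * 4 * 3 * 2 * 1
= 3628800


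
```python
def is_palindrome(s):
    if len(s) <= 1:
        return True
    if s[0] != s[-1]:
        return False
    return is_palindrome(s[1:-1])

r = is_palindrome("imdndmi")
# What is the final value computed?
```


is_palindrome("imdndmi")
"imdndmi": s[0]='i' == s[-1]='i' -> is_palindrome("mdndm")
"mdndm": s[0]='m' == s[-1]='m' -> is_palindrome("dnd")
"dnd": s[0]='d' == s[-1]='d' -> is_palindrome("n")
"n": len <= 1 -> True
= True


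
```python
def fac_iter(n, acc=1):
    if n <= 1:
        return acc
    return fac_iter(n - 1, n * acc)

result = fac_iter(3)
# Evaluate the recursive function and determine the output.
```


fac_iter(3, 1)
= fac_iter(2, 3 * 1) = fac_iter(2, 3)
= fac_iter(1, 2 * 3) = fac_iter(1, 6)
n <= 1, return acc = 6


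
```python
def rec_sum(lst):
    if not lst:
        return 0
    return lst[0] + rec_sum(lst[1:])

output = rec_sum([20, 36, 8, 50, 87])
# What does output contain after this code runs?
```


rec_sum([20, 36, 8, 50, 87])
= 20 + rec_sum([36, 8, 50, 87])
= 20 + 36 + rec_sum([8, 50, 87])
= 20 + 36 + 8 + rec_sum([50, 87])
= 20 + 36 + 8 + 50 + rec_sum([87])
= 20 + 36 + 8 + 50 + 87 + rec_sum([])
= 20 + 36 + 8 + 50 + 87 + 0
= 201


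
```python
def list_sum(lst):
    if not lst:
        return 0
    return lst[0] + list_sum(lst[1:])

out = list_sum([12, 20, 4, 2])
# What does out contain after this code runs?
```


list_sum([12, 20, 4, 2])
= 12 + list_sum([20, 4, 2])
= 12 + 20 + list_sum([4, 2])
= 12 + 20 + 4 + list_sum([2])
= 12 + 20 + 4 + 2 + list_sum([])
= 12 + 20 + 4 + 2 + 0
= 38


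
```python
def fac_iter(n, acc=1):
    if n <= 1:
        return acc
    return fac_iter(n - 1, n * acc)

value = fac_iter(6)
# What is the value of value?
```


fac_iter(6, 1)
= fac_iter(5, 6 * 1) = fac_iter(5, 6)
= fac_iter(4, 5 * 6) = fac_iter(4, 30)
= fac_iter(3, 4 * 30) = fac_iter(3, 120)
= fac_iter(2, 3 * 120) = fac_iter(2, 360)
= fac_iter(1, 2 * 360) = fac_iter(1, 720)
n <= 1, return acc = 720


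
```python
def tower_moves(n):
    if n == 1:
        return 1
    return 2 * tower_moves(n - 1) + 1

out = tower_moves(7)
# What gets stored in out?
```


tower_moves(7)
= 2 * tower_moves(6) + 1
= 2 * (2 * tower_moves(5) + 1) + 1
= 2 * (2 * (2 * tower_moves(4) + 1) + 1) + 1
= 2 * (2 * (2 * (2 * tower_moves(3) + 1) + 1) + 1) + 1
= 2 * (2 * (2 * (2 * (2 * tower_moves(2) + 1) + 1) + 1) + 1) + 1
= 2 * (2 * (2 * (2 * (2 * (2 * tower_moves(1) + 1) + 1) + 1) + 1) + 1) + 1
Now compute bottom-up:
tower_moves(1) = 1
tower_moves(2) = 2 * 1 + 1 = 3
tower_moves(3) = 2 * 3 + 1 = 7
tower_moves(4) = 2 * 7 + 1 = 15
tower_moves(5) = 2 * 15 + 1 = 31
tower_moves(6) = 2 * 31 + 1 = 63
tower_moves(7) = 2 * 63 + 1 = 127
= 127


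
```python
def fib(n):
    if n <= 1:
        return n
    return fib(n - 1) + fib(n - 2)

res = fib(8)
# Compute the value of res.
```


fib(8)
= fib(7) + fib(6)
= (fib(6) + fib(5)) + fib(6)
Computing bottom-up: fib(0)=0, fib(1)=1, fib(2)=1, fib(3)=2, fib(4)=3, fib(5)=5, fib(6)=8, fib(7)=13, fib(8)=21
= 21


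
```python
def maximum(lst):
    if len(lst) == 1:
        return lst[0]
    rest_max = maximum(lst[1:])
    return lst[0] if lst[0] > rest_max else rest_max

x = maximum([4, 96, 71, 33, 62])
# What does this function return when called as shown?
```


maximum([4, 96, 71, 33, 62])
= compare 4 with maximum([96, 71, 33, 62])
= compare 96 with maximum([71, 33, 62])
= compare 71 with maximum([33, 62])
= compare 33 with maximum([62])
Base: maximum([62]) = 62
compare 33 with 62: max = 62
compare 71 with 62: max = 71
compare 96 with 71: max = 96
compare 4 with 96: max = 96
= 96


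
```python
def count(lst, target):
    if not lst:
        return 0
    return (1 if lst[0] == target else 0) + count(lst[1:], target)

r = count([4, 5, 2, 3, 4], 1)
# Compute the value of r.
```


count([4, 5, 2, 3, 4], 1)
lst[0]=4 != 1: 0 + count([5, 2, 3, 4], 1)
lst[0]=5 != 1: 0 + count([2, 3, 4], 1)
lst[0]=2 != 1: 0 + count([3, 4], 1)
lst[0]=3 != 1: 0 + count([4], 1)
lst[0]=4 != 1: 0 + count([], 1)
= 0
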